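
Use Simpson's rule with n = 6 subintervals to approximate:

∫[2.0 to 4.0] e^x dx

f(x) = e^x
a = 2.0, b = 4.0, n = 6
h = (b - a)/n = 0.333333

Simpson's rule: (h/3)[f(x₀) + 4f(x₁) + 2f(x₂) + ... + f(xₙ)]

x_0 = 2.0000, f(x_0) = 7.389056, coefficient = 1
x_1 = 2.3333, f(x_1) = 10.312259, coefficient = 4
x_2 = 2.6667, f(x_2) = 14.391916, coefficient = 2
x_3 = 3.0000, f(x_3) = 20.085537, coefficient = 4
x_4 = 3.3333, f(x_4) = 28.031625, coefficient = 2
x_5 = 3.6667, f(x_5) = 39.121284, coefficient = 4
x_6 = 4.0000, f(x_6) = 54.598150, coefficient = 1

I ≈ (0.333333/3) × 424.910606 = 47.212290
Exact value: 47.209094
Error: 0.003196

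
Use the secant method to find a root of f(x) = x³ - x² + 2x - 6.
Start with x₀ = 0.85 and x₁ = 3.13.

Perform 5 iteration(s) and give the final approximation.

f(x) = x³ - x² + 2x - 6
x₀ = 0.85, x₁ = 3.13

Secant formula: x_{n+1} = x_n - f(x_n)(x_n - x_{n-1})/(f(x_n) - f(x_{n-1}))

Iteration 1:
  f(0.850000) = -4.408375
  f(3.130000) = 21.127397
  x_2 = 3.130000 - 21.127397×(3.130000 - 0.850000)/(21.127397 - (-4.408375))
       = 1.243608
Iteration 2:
  f(3.130000) = 21.127397
  f(1.243608) = -3.136028
  x_3 = 1.243608 - (-3.136028)×(1.243608 - 3.130000)/(-3.136028 - 21.127397)
       = 1.487423
Iteration 3:
  f(1.243608) = -3.136028
  f(1.487423) = -1.946766
  x_4 = 1.487423 - (-1.946766)×(1.487423 - 1.243608)/(-1.946766 - (-3.136028))
       = 1.886536
Iteration 4:
  f(1.487423) = -1.946766
  f(1.886536) = 0.928271
  x_5 = 1.886536 - 0.928271×(1.886536 - 1.487423)/(0.928271 - (-1.946766))
       = 1.757673
Iteration 5:
  f(1.886536) = 0.928271
  f(1.757673) = -0.143885
  x_6 = 1.757673 - (-0.143885)×(1.757673 - 1.886536)/(-0.143885 - 0.928271)
       = 1.774967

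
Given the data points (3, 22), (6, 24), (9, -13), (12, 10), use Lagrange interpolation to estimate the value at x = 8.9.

Lagrange interpolation formula:
P(x) = Σ yᵢ × Lᵢ(x)
where Lᵢ(x) = Π_{j≠i} (x - xⱼ)/(xᵢ - xⱼ)

L_0(8.9) = (8.9 - 6)/(3 - 6) × (8.9 - 9)/(3 - 9) × (8.9 - 12)/(3 - 12) = -0.005549
L_1(8.9) = (8.9 - 3)/(6 - 3) × (8.9 - 9)/(6 - 9) × (8.9 - 12)/(6 - 12) = 0.033870
L_2(8.9) = (8.9 - 3)/(9 - 3) × (8.9 - 6)/(9 - 6) × (8.9 - 12)/(9 - 12) = 0.982241
L_3(8.9) = (8.9 - 3)/(12 - 3) × (8.9 - 6)/(12 - 6) × (8.9 - 9)/(12 - 9) = -0.010562

P(8.9) = 22×L_0(8.9) + 24×L_1(8.9) + (-13)×L_2(8.9) + 10×L_3(8.9)
P(8.9) = -12.183944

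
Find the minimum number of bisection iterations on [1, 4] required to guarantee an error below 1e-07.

We need (b-a)/2^n ≤ 1e-07
(4 - 1)/2^n ≤ 1e-07
3/2^n ≤ 1e-07
2^n ≥ 30000000
n ≥ log₂(30000000) = 24.84
n ≥ 25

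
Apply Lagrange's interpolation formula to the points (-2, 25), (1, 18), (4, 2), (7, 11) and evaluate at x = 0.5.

Lagrange interpolation formula:
P(x) = Σ yᵢ × Lᵢ(x)
where Lᵢ(x) = Π_{j≠i} (x - xⱼ)/(xᵢ - xⱼ)

L_0(0.5) = (0.5 - 1)/(-2 - 1) × (0.5 - 4)/(-2 - 4) × (0.5 - 7)/(-2 - 7) = 0.070216
L_1(0.5) = (0.5 - (-2))/(1 - (-2)) × (0.5 - 4)/(1 - 4) × (0.5 - 7)/(1 - 7) = 1.053241
L_2(0.5) = (0.5 - (-2))/(4 - (-2)) × (0.5 - 1)/(4 - 1) × (0.5 - 7)/(4 - 7) = -0.150463
L_3(0.5) = (0.5 - (-2))/(7 - (-2)) × (0.5 - 1)/(7 - 1) × (0.5 - 4)/(7 - 4) = 0.027006

P(0.5) = 25×L_0(0.5) + 18×L_1(0.5) + 2×L_2(0.5) + 11×L_3(0.5)
P(0.5) = 20.709877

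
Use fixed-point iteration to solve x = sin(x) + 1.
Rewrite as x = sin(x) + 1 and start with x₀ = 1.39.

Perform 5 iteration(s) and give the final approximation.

Equation: x = sin(x) + 1
Fixed-point form: x = sin(x) + 1
x₀ = 1.39

x_1 = g(1.390000) = 1.983701
x_2 = g(1.983701) = 1.915959
x_3 = g(1.915959) = 1.941020
x_4 = g(1.941020) = 1.932246
x_5 = g(1.932246) = 1.935385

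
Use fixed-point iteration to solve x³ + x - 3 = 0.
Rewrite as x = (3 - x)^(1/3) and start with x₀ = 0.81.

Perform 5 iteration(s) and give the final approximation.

Equation: x³ + x - 3 = 0
Fixed-point form: x = (3 - x)^(1/3)
x₀ = 0.81

x_1 = g(0.810000) = 1.298618
x_2 = g(1.298618) = 1.193807
x_3 = g(1.193807) = 1.217834
x_4 = g(1.217834) = 1.212410
x_5 = g(1.212410) = 1.213638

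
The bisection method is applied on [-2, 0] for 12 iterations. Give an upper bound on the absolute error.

Bisection error bound: |error| ≤ (b-a)/2^n
|error| ≤ (0 - (-2))/2^12 = 2/2^12
|error| ≤ 0.0004882812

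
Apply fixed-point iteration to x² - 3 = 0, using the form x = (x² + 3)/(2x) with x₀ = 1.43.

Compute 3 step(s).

Equation: x² - 3 = 0
Fixed-point form: x = (x² + 3)/(2x)
x₀ = 1.43

x_1 = g(1.430000) = 1.763951
x_2 = g(1.763951) = 1.732339
x_3 = g(1.732339) = 1.732051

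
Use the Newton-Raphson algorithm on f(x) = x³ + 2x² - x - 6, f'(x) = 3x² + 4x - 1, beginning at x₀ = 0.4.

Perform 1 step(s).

f(x) = x³ + 2x² - x - 6
f'(x) = 3x² + 4x - 1
x₀ = 0.4

Newton-Raphson formula: x_{n+1} = x_n - f(x_n)/f'(x_n)

Iteration 1:
  f(0.400000) = -6.016000
  f'(0.400000) = 1.080000
  x_1 = 0.400000 - (-6.016000)/1.080000 = 5.970370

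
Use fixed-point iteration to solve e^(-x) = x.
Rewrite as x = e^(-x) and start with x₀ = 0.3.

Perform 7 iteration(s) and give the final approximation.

Equation: e^(-x) = x
Fixed-point form: x = e^(-x)
x₀ = 0.3

x_1 = g(0.300000) = 0.740818
x_2 = g(0.740818) = 0.476724
x_3 = g(0.476724) = 0.620814
x_4 = g(0.620814) = 0.537507
x_5 = g(0.537507) = 0.584203
x_6 = g(0.584203) = 0.557550
x_7 = g(0.557550) = 0.572610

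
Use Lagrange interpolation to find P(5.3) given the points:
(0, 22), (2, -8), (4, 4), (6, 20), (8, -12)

Lagrange interpolation formula:
P(x) = Σ yᵢ × Lᵢ(x)
where Lᵢ(x) = Π_{j≠i} (x - xⱼ)/(xᵢ - xⱼ)

L_0(5.3) = (5.3 - 2)/(0 - 2) × (5.3 - 4)/(0 - 4) × (5.3 - 6)/(0 - 6) × (5.3 - 8)/(0 - 8) = 0.021115
L_1(5.3) = (5.3 - 0)/(2 - 0) × (5.3 - 4)/(2 - 4) × (5.3 - 6)/(2 - 6) × (5.3 - 8)/(2 - 8) = -0.135647
L_2(5.3) = (5.3 - 0)/(4 - 0) × (5.3 - 2)/(4 - 2) × (5.3 - 6)/(4 - 6) × (5.3 - 8)/(4 - 8) = 0.516502
L_3(5.3) = (5.3 - 0)/(6 - 0) × (5.3 - 2)/(6 - 2) × (5.3 - 4)/(6 - 4) × (5.3 - 8)/(6 - 8) = 0.639478
L_4(5.3) = (5.3 - 0)/(8 - 0) × (5.3 - 2)/(8 - 2) × (5.3 - 4)/(8 - 4) × (5.3 - 6)/(8 - 6) = -0.041448

P(5.3) = 22×L_0(5.3) + (-8)×L_1(5.3) + 4×L_2(5.3) + 20×L_3(5.3) + (-12)×L_4(5.3)
P(5.3) = 16.902642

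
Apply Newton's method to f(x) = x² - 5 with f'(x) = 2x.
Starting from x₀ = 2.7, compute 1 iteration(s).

f(x) = x² - 5
f'(x) = 2x
x₀ = 2.7

Newton-Raphson formula: x_{n+1} = x_n - f(x_n)/f'(x_n)

Iteration 1:
  f(2.700000) = 2.290000
  f'(2.700000) = 5.400000
  x_1 = 2.700000 - 2.290000/5.400000 = 2.275926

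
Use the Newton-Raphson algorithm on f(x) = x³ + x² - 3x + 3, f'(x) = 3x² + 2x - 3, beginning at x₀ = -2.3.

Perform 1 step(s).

f(x) = x³ + x² - 3x + 3
f'(x) = 3x² + 2x - 3
x₀ = -2.3

Newton-Raphson formula: x_{n+1} = x_n - f(x_n)/f'(x_n)

Iteration 1:
  f(-2.300000) = 3.023000
  f'(-2.300000) = 8.270000
  x_1 = -2.300000 - 3.023000/8.270000 = -2.665538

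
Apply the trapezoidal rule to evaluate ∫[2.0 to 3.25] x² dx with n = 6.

f(x) = x²
a = 2.0, b = 3.25, n = 6
h = (b - a)/n = 0.208333

Trapezoidal rule: (h/2)[f(x₀) + 2f(x₁) + 2f(x₂) + ... + f(xₙ)]

x_0 = 2.0000, f(x_0) = 4.000000, coefficient = 1
x_1 = 2.2083, f(x_1) = 4.876736, coefficient = 2
x_2 = 2.4167, f(x_2) = 5.840278, coefficient = 2
x_3 = 2.6250, f(x_3) = 6.890625, coefficient = 2
x_4 = 2.8333, f(x_4) = 8.027778, coefficient = 2
x_5 = 3.0417, f(x_5) = 9.251736, coefficient = 2
x_6 = 3.2500, f(x_6) = 10.562500, coefficient = 1

I ≈ (0.208333/2) × 84.336806 = 8.785084
Exact value: 8.776042
Error: 0.009042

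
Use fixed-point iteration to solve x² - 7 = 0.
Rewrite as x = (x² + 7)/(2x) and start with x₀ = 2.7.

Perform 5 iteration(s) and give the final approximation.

Equation: x² - 7 = 0
Fixed-point form: x = (x² + 7)/(2x)
x₀ = 2.7

x_1 = g(2.700000) = 2.646296
x_2 = g(2.646296) = 2.645751
x_3 = g(2.645751) = 2.645751
x_4 = g(2.645751) = 2.645751
x_5 = g(2.645751) = 2.645751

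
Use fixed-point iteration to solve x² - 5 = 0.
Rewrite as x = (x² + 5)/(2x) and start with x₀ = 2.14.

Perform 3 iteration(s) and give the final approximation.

Equation: x² - 5 = 0
Fixed-point form: x = (x² + 5)/(2x)
x₀ = 2.14

x_1 = g(2.140000) = 2.238224
x_2 = g(2.238224) = 2.236069
x_3 = g(2.236069) = 2.236068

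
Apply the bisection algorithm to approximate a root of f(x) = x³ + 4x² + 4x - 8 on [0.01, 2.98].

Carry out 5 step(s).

f(x) = x³ + 4x² + 4x - 8
Initial interval: [0.01, 2.98]

Iteration 1:
  c_1 = (0.010000 + 2.980000)/2 = 1.495000
  f(c_1) = f(1.495000) = 10.261462
  f(a) × f(c) < 0, new interval: [0.010000, 1.495000]
Iteration 2:
  c_2 = (0.010000 + 1.495000)/2 = 0.752500
  f(c_2) = f(0.752500) = -2.298867
  f(a) × f(c) ≥ 0, new interval: [0.752500, 1.495000]
Iteration 3:
  c_3 = (0.752500 + 1.495000)/2 = 1.123750
  f(c_3) = f(1.123750) = 2.965344
  f(a) × f(c) < 0, new interval: [0.752500, 1.123750]
Iteration 4:
  c_4 = (0.752500 + 1.123750)/2 = 0.938125
  f(c_4) = f(0.938125) = 0.098438
  f(a) × f(c) < 0, new interval: [0.752500, 0.938125]
Iteration 5:
  c_5 = (0.752500 + 0.938125)/2 = 0.845312
  f(c_5) = f(0.845312) = -1.156516
  f(a) × f(c) ≥ 0, new interval: [0.845312, 0.938125]

After 5 iteration(s), the approximation is c_5 = 0.845312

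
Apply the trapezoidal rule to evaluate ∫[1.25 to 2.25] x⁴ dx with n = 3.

f(x) = x⁴
a = 1.25, b = 2.25, n = 3
h = (b - a)/n = 0.333333

Trapezoidal rule: (h/2)[f(x₀) + 2f(x₁) + 2f(x₂) + ... + f(xₙ)]

x_0 = 1.2500, f(x_0) = 2.441406, coefficient = 1
x_1 = 1.5833, f(x_1) = 6.284770, coefficient = 2
x_2 = 1.9167, f(x_2) = 13.495419, coefficient = 2
x_3 = 2.2500, f(x_3) = 25.628906, coefficient = 1

I ≈ (0.333333/2) × 67.630691 = 11.271782
Exact value: 10.922656
Error: 0.349126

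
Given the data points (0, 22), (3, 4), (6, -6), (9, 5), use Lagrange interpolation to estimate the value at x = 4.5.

Lagrange interpolation formula:
P(x) = Σ yᵢ × Lᵢ(x)
where Lᵢ(x) = Π_{j≠i} (x - xⱼ)/(xᵢ - xⱼ)

L_0(4.5) = (4.5 - 3)/(0 - 3) × (4.5 - 6)/(0 - 6) × (4.5 - 9)/(0 - 9) = -0.062500
L_1(4.5) = (4.5 - 0)/(3 - 0) × (4.5 - 6)/(3 - 6) × (4.5 - 9)/(3 - 9) = 0.562500
L_2(4.5) = (4.5 - 0)/(6 - 0) × (4.5 - 3)/(6 - 3) × (4.5 - 9)/(6 - 9) = 0.562500
L_3(4.5) = (4.5 - 0)/(9 - 0) × (4.5 - 3)/(9 - 3) × (4.5 - 6)/(9 - 6) = -0.062500

P(4.5) = 22×L_0(4.5) + 4×L_1(4.5) + (-6)×L_2(4.5) + 5×L_3(4.5)
P(4.5) = -2.812500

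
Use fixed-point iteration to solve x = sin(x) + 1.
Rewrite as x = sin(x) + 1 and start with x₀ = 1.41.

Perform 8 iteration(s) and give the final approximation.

Equation: x = sin(x) + 1
Fixed-point form: x = sin(x) + 1
x₀ = 1.41

x_1 = g(1.410000) = 1.987100
x_2 = g(1.987100) = 1.914590
x_3 = g(1.914590) = 1.941483
x_4 = g(1.941483) = 1.932079
x_5 = g(1.932079) = 1.935444
x_6 = g(1.935444) = 1.934249
x_7 = g(1.934249) = 1.934675
x_8 = g(1.934675) = 1.934523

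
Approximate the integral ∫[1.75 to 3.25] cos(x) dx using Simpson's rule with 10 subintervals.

f(x) = cos(x)
a = 1.75, b = 3.25, n = 10
h = (b - a)/n = 0.150000

Simpson's rule: (h/3)[f(x₀) + 4f(x₁) + 2f(x₂) + ... + f(xₙ)]

x_0 = 1.7500, f(x_0) = -0.178246, coefficient = 1
x_1 = 1.9000, f(x_1) = -0.323290, coefficient = 4
x_2 = 2.0500, f(x_2) = -0.461073, coefficient = 2
x_3 = 2.2000, f(x_3) = -0.588501, coefficient = 4
x_4 = 2.3500, f(x_4) = -0.702713, coefficient = 2
x_5 = 2.5000, f(x_5) = -0.801144, coefficient = 4
x_6 = 2.6500, f(x_6) = -0.881582, coefficient = 2
x_7 = 2.8000, f(x_7) = -0.942222, coefficient = 4
x_8 = 2.9500, f(x_8) = -0.981702, coefficient = 2
x_9 = 3.1000, f(x_9) = -0.999135, coefficient = 4
x_10 = 3.2500, f(x_10) = -0.994130, coefficient = 1

I ≈ (0.150000/3) × -21.843683 = -1.092184
Exact value: -1.092181
Error: 0.000003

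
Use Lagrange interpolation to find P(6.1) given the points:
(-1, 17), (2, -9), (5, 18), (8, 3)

Lagrange interpolation formula:
P(x) = Σ yᵢ × Lᵢ(x)
where Lᵢ(x) = Π_{j≠i} (x - xⱼ)/(xᵢ - xⱼ)

L_0(6.1) = (6.1 - 2)/(-1 - 2) × (6.1 - 5)/(-1 - 5) × (6.1 - 8)/(-1 - 8) = 0.052895
L_1(6.1) = (6.1 - (-1))/(2 - (-1)) × (6.1 - 5)/(2 - 5) × (6.1 - 8)/(2 - 8) = -0.274796
L_2(6.1) = (6.1 - (-1))/(5 - (-1)) × (6.1 - 2)/(5 - 2) × (6.1 - 8)/(5 - 8) = 1.024241
L_3(6.1) = (6.1 - (-1))/(8 - (-1)) × (6.1 - 2)/(8 - 2) × (6.1 - 5)/(8 - 5) = 0.197660

P(6.1) = 17×L_0(6.1) + (-9)×L_1(6.1) + 18×L_2(6.1) + 3×L_3(6.1)
P(6.1) = 22.401698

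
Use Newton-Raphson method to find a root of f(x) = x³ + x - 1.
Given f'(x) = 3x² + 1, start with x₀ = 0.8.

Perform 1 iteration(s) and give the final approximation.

f(x) = x³ + x - 1
f'(x) = 3x² + 1
x₀ = 0.8

Newton-Raphson formula: x_{n+1} = x_n - f(x_n)/f'(x_n)

Iteration 1:
  f(0.800000) = 0.312000
  f'(0.800000) = 2.920000
  x_1 = 0.800000 - 0.312000/2.920000 = 0.693151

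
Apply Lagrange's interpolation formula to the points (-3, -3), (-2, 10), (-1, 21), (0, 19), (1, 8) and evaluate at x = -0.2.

Lagrange interpolation formula:
P(x) = Σ yᵢ × Lᵢ(x)
where Lᵢ(x) = Π_{j≠i} (x - xⱼ)/(xᵢ - xⱼ)

L_0(-0.2) = (-0.2 - (-2))/(-3 - (-2)) × (-0.2 - (-1))/(-3 - (-1)) × (-0.2 - 0)/(-3 - 0) × (-0.2 - 1)/(-3 - 1) = 0.014400
L_1(-0.2) = (-0.2 - (-3))/(-2 - (-3)) × (-0.2 - (-1))/(-2 - (-1)) × (-0.2 - 0)/(-2 - 0) × (-0.2 - 1)/(-2 - 1) = -0.089600
L_2(-0.2) = (-0.2 - (-3))/(-1 - (-3)) × (-0.2 - (-2))/(-1 - (-2)) × (-0.2 - 0)/(-1 - 0) × (-0.2 - 1)/(-1 - 1) = 0.302400
L_3(-0.2) = (-0.2 - (-3))/(0 - (-3)) × (-0.2 - (-2))/(0 - (-2)) × (-0.2 - (-1))/(0 - (-1)) × (-0.2 - 1)/(0 - 1) = 0.806400
L_4(-0.2) = (-0.2 - (-3))/(1 - (-3)) × (-0.2 - (-2))/(1 - (-2)) × (-0.2 - (-1))/(1 - (-1)) × (-0.2 - 0)/(1 - 0) = -0.033600

P(-0.2) = (-3)×L_0(-0.2) + 10×L_1(-0.2) + 21×L_2(-0.2) + 19×L_3(-0.2) + 8×L_4(-0.2)
P(-0.2) = 20.464000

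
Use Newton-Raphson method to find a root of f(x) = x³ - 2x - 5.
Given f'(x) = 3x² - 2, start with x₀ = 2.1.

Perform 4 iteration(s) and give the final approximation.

f(x) = x³ - 2x - 5
f'(x) = 3x² - 2
x₀ = 2.1

Newton-Raphson formula: x_{n+1} = x_n - f(x_n)/f'(x_n)

Iteration 1:
  f(2.100000) = 0.061000
  f'(2.100000) = 11.230000
  x_1 = 2.100000 - 0.061000/11.230000 = 2.094568
Iteration 2:
  f(2.094568) = 0.000186
  f'(2.094568) = 11.161647
  x_2 = 2.094568 - 0.000186/11.161647 = 2.094551
Iteration 3:
  f(2.094551) = 0.000000
  f'(2.094551) = 11.161438
  x_3 = 2.094551 - 0.000000/11.161438 = 2.094551
Iteration 4:
  f(2.094551) = 0.000000
  f'(2.094551) = 11.161438
  x_4 = 2.094551 - 0.000000/11.161438 = 2.094551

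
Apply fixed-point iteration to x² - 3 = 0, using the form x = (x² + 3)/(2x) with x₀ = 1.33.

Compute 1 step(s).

Equation: x² - 3 = 0
Fixed-point form: x = (x² + 3)/(2x)
x₀ = 1.33

x_1 = g(1.330000) = 1.792820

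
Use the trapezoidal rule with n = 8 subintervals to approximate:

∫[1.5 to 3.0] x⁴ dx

f(x) = x⁴
a = 1.5, b = 3.0, n = 8
h = (b - a)/n = 0.187500

Trapezoidal rule: (h/2)[f(x₀) + 2f(x₁) + 2f(x₂) + ... + f(xₙ)]

x_0 = 1.5000, f(x_0) = 5.062500, coefficient = 1
x_1 = 1.6875, f(x_1) = 8.109146, coefficient = 2
x_2 = 1.8750, f(x_2) = 12.359619, coefficient = 2
x_3 = 2.0625, f(x_3) = 18.095718, coefficient = 2
x_4 = 2.2500, f(x_4) = 25.628906, coefficient = 2
x_5 = 2.4375, f(x_5) = 35.300308, coefficient = 2
x_6 = 2.6250, f(x_6) = 47.480713, coefficient = 2
x_7 = 2.8125, f(x_7) = 62.570572, coefficient = 2
x_8 = 3.0000, f(x_8) = 81.000000, coefficient = 1

I ≈ (0.187500/2) × 505.152466 = 47.358044
Exact value: 47.081250
Error: 0.276794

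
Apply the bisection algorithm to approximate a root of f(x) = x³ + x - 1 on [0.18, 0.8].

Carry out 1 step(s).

f(x) = x³ + x - 1
Initial interval: [0.18, 0.8]

Iteration 1:
  c_1 = (0.180000 + 0.800000)/2 = 0.490000
  f(c_1) = f(0.490000) = -0.392351
  f(a) × f(c) ≥ 0, new interval: [0.490000, 0.800000]

After 1 iteration(s), the approximation is c_1 = 0.490000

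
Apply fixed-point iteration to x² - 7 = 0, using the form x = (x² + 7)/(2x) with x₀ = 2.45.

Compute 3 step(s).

Equation: x² - 7 = 0
Fixed-point form: x = (x² + 7)/(2x)
x₀ = 2.45

x_1 = g(2.450000) = 2.653571
x_2 = g(2.653571) = 2.645763
x_3 = g(2.645763) = 2.645751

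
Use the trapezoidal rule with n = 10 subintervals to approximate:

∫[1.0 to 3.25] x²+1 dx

f(x) = x²+1
a = 1.0, b = 3.25, n = 10
h = (b - a)/n = 0.225000

Trapezoidal rule: (h/2)[f(x₀) + 2f(x₁) + 2f(x₂) + ... + f(xₙ)]

x_0 = 1.0000, f(x_0) = 2.000000, coefficient = 1
x_1 = 1.2250, f(x_1) = 2.500625, coefficient = 2
x_2 = 1.4500, f(x_2) = 3.102500, coefficient = 2
x_3 = 1.6750, f(x_3) = 3.805625, coefficient = 2
x_4 = 1.9000, f(x_4) = 4.610000, coefficient = 2
x_5 = 2.1250, f(x_5) = 5.515625, coefficient = 2
x_6 = 2.3500, f(x_6) = 6.522500, coefficient = 2
x_7 = 2.5750, f(x_7) = 7.630625, coefficient = 2
x_8 = 2.8000, f(x_8) = 8.840000, coefficient = 2
x_9 = 3.0250, f(x_9) = 10.150625, coefficient = 2
x_10 = 3.2500, f(x_10) = 11.562500, coefficient = 1

I ≈ (0.225000/2) × 118.918750 = 13.378359
Exact value: 13.359375
Error: 0.018984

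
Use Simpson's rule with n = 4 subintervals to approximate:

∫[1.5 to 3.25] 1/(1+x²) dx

f(x) = 1/(1+x²)
a = 1.5, b = 3.25, n = 4
h = (b - a)/n = 0.437500

Simpson's rule: (h/3)[f(x₀) + 4f(x₁) + 2f(x₂) + ... + f(xₙ)]

x_0 = 1.5000, f(x_0) = 0.307692, coefficient = 1
x_1 = 1.9375, f(x_1) = 0.210353, coefficient = 4
x_2 = 2.3750, f(x_2) = 0.150588, coefficient = 2
x_3 = 2.8125, f(x_3) = 0.112231, coefficient = 4
x_4 = 3.2500, f(x_4) = 0.086486, coefficient = 1

I ≈ (0.437500/3) × 1.985694 = 0.289580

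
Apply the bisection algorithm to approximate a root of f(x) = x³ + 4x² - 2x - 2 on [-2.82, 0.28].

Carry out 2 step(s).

f(x) = x³ + 4x² - 2x - 2
Initial interval: [-2.82, 0.28]

Iteration 1:
  c_1 = (-2.820000 + 0.280000)/2 = -1.270000
  f(c_1) = f(-1.270000) = 4.943217
  f(a) × f(c) ≥ 0, new interval: [-1.270000, 0.280000]
Iteration 2:
  c_2 = (-1.270000 + 0.280000)/2 = -0.495000
  f(c_2) = f(-0.495000) = -0.151187
  f(a) × f(c) < 0, new interval: [-1.270000, -0.495000]

After 2 iteration(s), the approximation is c_2 = -0.495000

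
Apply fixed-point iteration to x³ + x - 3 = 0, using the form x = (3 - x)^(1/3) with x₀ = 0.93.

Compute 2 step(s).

Equation: x³ + x - 3 = 0
Fixed-point form: x = (3 - x)^(1/3)
x₀ = 0.93

x_1 = g(0.930000) = 1.274452
x_2 = g(1.274452) = 1.199432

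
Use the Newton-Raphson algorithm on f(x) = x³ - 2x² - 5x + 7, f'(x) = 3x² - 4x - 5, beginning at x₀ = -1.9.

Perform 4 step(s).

f(x) = x³ - 2x² - 5x + 7
f'(x) = 3x² - 4x - 5
x₀ = -1.9

Newton-Raphson formula: x_{n+1} = x_n - f(x_n)/f'(x_n)

Iteration 1:
  f(-1.900000) = 2.421000
  f'(-1.900000) = 13.430000
  x_1 = -1.900000 - 2.421000/13.430000 = -2.080268
Iteration 2:
  f(-2.080268) = -0.256082
  f'(-2.080268) = 16.303618
  x_2 = -2.080268 - (-0.256082)/16.303618 = -2.064561
Iteration 3:
  f(-2.064561) = -0.002029
  f'(-2.064561) = 16.045481
  x_3 = -2.064561 - (-0.002029)/16.045481 = -2.064435
Iteration 4:
  f(-2.064435) = 0.000000
  f'(-2.064435) = 16.043408
  x_4 = -2.064435 - 0.000000/16.043408 = -2.064435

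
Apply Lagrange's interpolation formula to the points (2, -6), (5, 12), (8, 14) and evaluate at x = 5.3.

Lagrange interpolation formula:
P(x) = Σ yᵢ × Lᵢ(x)
where Lᵢ(x) = Π_{j≠i} (x - xⱼ)/(xᵢ - xⱼ)

L_0(5.3) = (5.3 - 5)/(2 - 5) × (5.3 - 8)/(2 - 8) = -0.045000
L_1(5.3) = (5.3 - 2)/(5 - 2) × (5.3 - 8)/(5 - 8) = 0.990000
L_2(5.3) = (5.3 - 2)/(8 - 2) × (5.3 - 5)/(8 - 5) = 0.055000

P(5.3) = (-6)×L_0(5.3) + 12×L_1(5.3) + 14×L_2(5.3)
P(5.3) = 12.920000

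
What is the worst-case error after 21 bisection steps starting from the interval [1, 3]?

Bisection error bound: |error| ≤ (b-a)/2^n
|error| ≤ (3 - 1)/2^21 = 2/2^21
|error| ≤ 0.0000009537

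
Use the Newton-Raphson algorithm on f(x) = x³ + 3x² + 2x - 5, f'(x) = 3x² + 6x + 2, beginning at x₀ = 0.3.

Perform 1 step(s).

f(x) = x³ + 3x² + 2x - 5
f'(x) = 3x² + 6x + 2
x₀ = 0.3

Newton-Raphson formula: x_{n+1} = x_n - f(x_n)/f'(x_n)

Iteration 1:
  f(0.300000) = -4.103000
  f'(0.300000) = 4.070000
  x_1 = 0.300000 - (-4.103000)/4.070000 = 1.308108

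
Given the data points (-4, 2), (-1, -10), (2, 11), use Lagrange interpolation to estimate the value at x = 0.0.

Lagrange interpolation formula:
P(x) = Σ yᵢ × Lᵢ(x)
where Lᵢ(x) = Π_{j≠i} (x - xⱼ)/(xᵢ - xⱼ)

L_0(0.0) = (0.0 - (-1))/(-4 - (-1)) × (0.0 - 2)/(-4 - 2) = -0.111111
L_1(0.0) = (0.0 - (-4))/(-1 - (-4)) × (0.0 - 2)/(-1 - 2) = 0.888889
L_2(0.0) = (0.0 - (-4))/(2 - (-4)) × (0.0 - (-1))/(2 - (-1)) = 0.222222

P(0.0) = 2×L_0(0.0) + (-10)×L_1(0.0) + 11×L_2(0.0)
P(0.0) = -6.666667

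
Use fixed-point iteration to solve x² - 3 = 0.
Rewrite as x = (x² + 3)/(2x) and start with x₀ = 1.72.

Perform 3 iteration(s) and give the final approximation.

Equation: x² - 3 = 0
Fixed-point form: x = (x² + 3)/(2x)
x₀ = 1.72

x_1 = g(1.720000) = 1.732093
x_2 = g(1.732093) = 1.732051
x_3 = g(1.732051) = 1.732051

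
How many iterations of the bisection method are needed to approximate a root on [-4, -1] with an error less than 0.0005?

We need (b-a)/2^n ≤ 0.0005
(-1 - (-4))/2^n ≤ 0.0005
3/2^n ≤ 0.0005
2^n ≥ 6000
n ≥ log₂(6000) = 12.55
n ≥ 13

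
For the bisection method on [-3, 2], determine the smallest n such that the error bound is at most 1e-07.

We need (b-a)/2^n ≤ 1e-07
(2 - (-3))/2^n ≤ 1e-07
5/2^n ≤ 1e-07
2^n ≥ 50000000
n ≥ log₂(50000000) = 25.58
n ≥ 26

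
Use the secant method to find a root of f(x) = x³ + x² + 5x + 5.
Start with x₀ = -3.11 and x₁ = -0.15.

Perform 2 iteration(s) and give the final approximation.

f(x) = x³ + x² + 5x + 5
x₀ = -3.11, x₁ = -0.15

Secant formula: x_{n+1} = x_n - f(x_n)(x_n - x_{n-1})/(f(x_n) - f(x_{n-1}))

Iteration 1:
  f(-3.110000) = -30.958131
  f(-0.150000) = 4.269125
  x_2 = -0.150000 - 4.269125×(-0.150000 - (-3.110000))/(4.269125 - (-30.958131))
       = -0.508717
Iteration 2:
  f(-0.150000) = 4.269125
  f(-0.508717) = 2.583556
  x_3 = -0.508717 - 2.583556×(-0.508717 - (-0.150000))/(2.583556 - 4.269125)
       = -1.058540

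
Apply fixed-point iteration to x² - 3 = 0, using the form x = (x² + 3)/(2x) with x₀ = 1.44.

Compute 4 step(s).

Equation: x² - 3 = 0
Fixed-point form: x = (x² + 3)/(2x)
x₀ = 1.44

x_1 = g(1.440000) = 1.761667
x_2 = g(1.761667) = 1.732300
x_3 = g(1.732300) = 1.732051
x_4 = g(1.732051) = 1.732051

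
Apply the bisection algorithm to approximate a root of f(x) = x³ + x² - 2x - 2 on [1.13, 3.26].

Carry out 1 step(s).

f(x) = x³ + x² - 2x - 2
Initial interval: [1.13, 3.26]

Iteration 1:
  c_1 = (1.130000 + 3.260000)/2 = 2.195000
  f(c_1) = f(2.195000) = 9.003590
  f(a) × f(c) < 0, new interval: [1.130000, 2.195000]

After 1 iteration(s), the approximation is c_1 = 2.195000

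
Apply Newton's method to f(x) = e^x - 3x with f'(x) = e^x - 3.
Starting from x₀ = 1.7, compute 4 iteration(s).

f(x) = e^x - 3x
f'(x) = e^x - 3
x₀ = 1.7

Newton-Raphson formula: x_{n+1} = x_n - f(x_n)/f'(x_n)

Iteration 1:
  f(1.700000) = 0.373947
  f'(1.700000) = 2.473947
  x_1 = 1.700000 - 0.373947/2.473947 = 1.548846
Iteration 2:
  f(1.548846) = 0.059498
  f'(1.548846) = 1.706036
  x_2 = 1.548846 - 0.059498/1.706036 = 1.513971
Iteration 3:
  f(1.513971) = 0.002829
  f'(1.513971) = 1.544741
  x_3 = 1.513971 - 0.002829/1.544741 = 1.512140
Iteration 4:
  f(1.512140) = 0.000008
  f'(1.512140) = 1.536426
  x_4 = 1.512140 - 0.000008/1.536426 = 1.512135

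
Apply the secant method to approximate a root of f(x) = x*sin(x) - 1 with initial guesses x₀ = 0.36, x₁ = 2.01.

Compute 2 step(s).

f(x) = x*sin(x) - 1
x₀ = 0.36, x₁ = 2.01

Secant formula: x_{n+1} = x_n - f(x_n)(x_n - x_{n-1})/(f(x_n) - f(x_{n-1}))

Iteration 1:
  f(0.360000) = -0.873181
  f(2.010000) = 0.819232
  x_2 = 2.010000 - 0.819232×(2.010000 - 0.360000)/(0.819232 - (-0.873181))
       = 1.211299
Iteration 2:
  f(2.010000) = 0.819232
  f(1.211299) = 0.133865
  x_3 = 1.211299 - 0.133865×(1.211299 - 2.010000)/(0.133865 - 0.819232)
       = 1.055298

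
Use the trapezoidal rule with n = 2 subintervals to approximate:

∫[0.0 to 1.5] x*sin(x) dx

f(x) = x*sin(x)
a = 0.0, b = 1.5, n = 2
h = (b - a)/n = 0.750000

Trapezoidal rule: (h/2)[f(x₀) + 2f(x₁) + 2f(x₂) + ... + f(xₙ)]

x_0 = 0.0000, f(x_0) = 0.000000, coefficient = 1
x_1 = 0.7500, f(x_1) = 0.511229, coefficient = 2
x_2 = 1.5000, f(x_2) = 1.496242, coefficient = 1

I ≈ (0.750000/2) × 2.518701 = 0.944513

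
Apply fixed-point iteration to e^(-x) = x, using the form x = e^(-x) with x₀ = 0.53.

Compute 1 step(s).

Equation: e^(-x) = x
Fixed-point form: x = e^(-x)
x₀ = 0.53

x_1 = g(0.530000) = 0.588605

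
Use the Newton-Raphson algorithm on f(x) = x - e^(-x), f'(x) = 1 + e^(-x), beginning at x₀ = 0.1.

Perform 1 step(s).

f(x) = x - e^(-x)
f'(x) = 1 + e^(-x)
x₀ = 0.1

Newton-Raphson formula: x_{n+1} = x_n - f(x_n)/f'(x_n)

Iteration 1:
  f(0.100000) = -0.804837
  f'(0.100000) = 1.904837
  x_1 = 0.100000 - (-0.804837)/1.904837 = 0.522523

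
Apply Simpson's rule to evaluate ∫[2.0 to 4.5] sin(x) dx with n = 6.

f(x) = sin(x)
a = 2.0, b = 4.5, n = 6
h = (b - a)/n = 0.416667

Simpson's rule: (h/3)[f(x₀) + 4f(x₁) + 2f(x₂) + ... + f(xₙ)]

x_0 = 2.0000, f(x_0) = 0.909297, coefficient = 1
x_1 = 2.4167, f(x_1) = 0.663080, coefficient = 4
x_2 = 2.8333, f(x_2) = 0.303400, coefficient = 2
x_3 = 3.2500, f(x_3) = -0.108195, coefficient = 4
x_4 = 3.6667, f(x_4) = -0.501277, coefficient = 2
x_5 = 4.0833, f(x_5) = -0.808584, coefficient = 4
x_6 = 4.5000, f(x_6) = -0.977530, coefficient = 1

I ≈ (0.416667/3) × -1.478780 = -0.205386
Exact value: -0.205351
Error: 0.000035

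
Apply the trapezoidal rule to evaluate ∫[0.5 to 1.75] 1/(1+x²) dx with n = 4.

f(x) = 1/(1+x²)
a = 0.5, b = 1.75, n = 4
h = (b - a)/n = 0.312500

Trapezoidal rule: (h/2)[f(x₀) + 2f(x₁) + 2f(x₂) + ... + f(xₙ)]

x_0 = 0.5000, f(x_0) = 0.800000, coefficient = 1
x_1 = 0.8125, f(x_1) = 0.602353, coefficient = 2
x_2 = 1.1250, f(x_2) = 0.441379, coefficient = 2
x_3 = 1.4375, f(x_3) = 0.326115, coefficient = 2
x_4 = 1.7500, f(x_4) = 0.246154, coefficient = 1

I ≈ (0.312500/2) × 3.785848 = 0.591539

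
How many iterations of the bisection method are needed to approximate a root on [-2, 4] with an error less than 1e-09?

We need (b-a)/2^n ≤ 1e-09
(4 - (-2))/2^n ≤ 1e-09
6/2^n ≤ 1e-09
2^n ≥ 6000000000
n ≥ log₂(6000000000) = 32.48
n ≥ 33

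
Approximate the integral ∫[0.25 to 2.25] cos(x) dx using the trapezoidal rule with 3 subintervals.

f(x) = cos(x)
a = 0.25, b = 2.25, n = 3
h = (b - a)/n = 0.666667

Trapezoidal rule: (h/2)[f(x₀) + 2f(x₁) + 2f(x₂) + ... + f(xₙ)]

x_0 = 0.2500, f(x_0) = 0.968912, coefficient = 1
x_1 = 0.9167, f(x_1) = 0.608469, coefficient = 2
x_2 = 1.5833, f(x_2) = -0.012537, coefficient = 2
x_3 = 2.2500, f(x_3) = -0.628174, coefficient = 1

I ≈ (0.666667/2) × 1.532603 = 0.510868
Exact value: 0.530669
Error: 0.019802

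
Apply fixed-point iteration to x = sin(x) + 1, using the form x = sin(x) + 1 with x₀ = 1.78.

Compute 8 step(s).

Equation: x = sin(x) + 1
Fixed-point form: x = sin(x) + 1
x₀ = 1.78

x_1 = g(1.780000) = 1.978197
x_2 = g(1.978197) = 1.918154
x_3 = g(1.918154) = 1.940275
x_4 = g(1.940275) = 1.932516
x_5 = g(1.932516) = 1.935290
x_6 = g(1.935290) = 1.934304
x_7 = g(1.934304) = 1.934655
x_8 = g(1.934655) = 1.934530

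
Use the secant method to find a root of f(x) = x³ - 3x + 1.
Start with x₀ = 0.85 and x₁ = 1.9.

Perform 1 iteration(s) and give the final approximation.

f(x) = x³ - 3x + 1
x₀ = 0.85, x₁ = 1.9

Secant formula: x_{n+1} = x_n - f(x_n)(x_n - x_{n-1})/(f(x_n) - f(x_{n-1}))

Iteration 1:
  f(0.850000) = -0.935875
  f(1.900000) = 2.159000
  x_2 = 1.900000 - 2.159000×(1.900000 - 0.850000)/(2.159000 - (-0.935875))
       = 1.167515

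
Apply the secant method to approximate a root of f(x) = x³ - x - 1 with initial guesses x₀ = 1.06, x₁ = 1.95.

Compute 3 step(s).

f(x) = x³ - x - 1
x₀ = 1.06, x₁ = 1.95

Secant formula: x_{n+1} = x_n - f(x_n)(x_n - x_{n-1})/(f(x_n) - f(x_{n-1}))

Iteration 1:
  f(1.060000) = -0.868984
  f(1.950000) = 4.464875
  x_2 = 1.950000 - 4.464875×(1.950000 - 1.060000)/(4.464875 - (-0.868984))
       = 1.204997
Iteration 2:
  f(1.950000) = 4.464875
  f(1.204997) = -0.455319
  x_3 = 1.204997 - (-0.455319)×(1.204997 - 1.950000)/(-0.455319 - 4.464875)
       = 1.273941
Iteration 3:
  f(1.204997) = -0.455319
  f(1.273941) = -0.206431
  x_4 = 1.273941 - (-0.206431)×(1.273941 - 1.204997)/(-0.206431 - (-0.455319))
       = 1.331123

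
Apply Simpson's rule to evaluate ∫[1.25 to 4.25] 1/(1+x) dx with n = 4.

f(x) = 1/(1+x)
a = 1.25, b = 4.25, n = 4
h = (b - a)/n = 0.750000

Simpson's rule: (h/3)[f(x₀) + 4f(x₁) + 2f(x₂) + ... + f(xₙ)]

x_0 = 1.2500, f(x_0) = 0.444444, coefficient = 1
x_1 = 2.0000, f(x_1) = 0.333333, coefficient = 4
x_2 = 2.7500, f(x_2) = 0.266667, coefficient = 2
x_3 = 3.5000, f(x_3) = 0.222222, coefficient = 4
x_4 = 4.2500, f(x_4) = 0.190476, coefficient = 1

I ≈ (0.750000/3) × 3.390476 = 0.847619
Exact value: 0.847298
Error: 0.000321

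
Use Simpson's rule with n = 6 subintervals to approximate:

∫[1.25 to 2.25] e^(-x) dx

f(x) = e^(-x)
a = 1.25, b = 2.25, n = 6
h = (b - a)/n = 0.166667

Simpson's rule: (h/3)[f(x₀) + 4f(x₁) + 2f(x₂) + ... + f(xₙ)]

x_0 = 1.2500, f(x_0) = 0.286505, coefficient = 1
x_1 = 1.4167, f(x_1) = 0.242521, coefficient = 4
x_2 = 1.5833, f(x_2) = 0.205290, coefficient = 2
x_3 = 1.7500, f(x_3) = 0.173774, coefficient = 4
x_4 = 1.9167, f(x_4) = 0.147096, coefficient = 2
x_5 = 2.0833, f(x_5) = 0.124514, coefficient = 4
x_6 = 2.2500, f(x_6) = 0.105399, coefficient = 1

I ≈ (0.166667/3) × 3.259914 = 0.181106
Exact value: 0.181106
Error: 0.000001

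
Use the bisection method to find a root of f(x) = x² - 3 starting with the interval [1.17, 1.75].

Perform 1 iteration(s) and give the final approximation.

f(x) = x² - 3
Initial interval: [1.17, 1.75]

Iteration 1:
  c_1 = (1.170000 + 1.750000)/2 = 1.460000
  f(c_1) = f(1.460000) = -0.868400
  f(a) × f(c) ≥ 0, new interval: [1.460000, 1.750000]

After 1 iteration(s), the approximation is c_1 = 1.460000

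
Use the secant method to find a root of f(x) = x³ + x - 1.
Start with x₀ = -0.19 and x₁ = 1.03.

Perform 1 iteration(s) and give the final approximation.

f(x) = x³ + x - 1
x₀ = -0.19, x₁ = 1.03

Secant formula: x_{n+1} = x_n - f(x_n)(x_n - x_{n-1})/(f(x_n) - f(x_{n-1}))

Iteration 1:
  f(-0.190000) = -1.196859
  f(1.030000) = 1.122727
  x_2 = 1.030000 - 1.122727×(1.030000 - (-0.190000))/(1.122727 - (-1.196859))
       = 0.439495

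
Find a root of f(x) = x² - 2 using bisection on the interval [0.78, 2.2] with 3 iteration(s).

f(x) = x² - 2
Initial interval: [0.78, 2.2]

Iteration 1:
  c_1 = (0.780000 + 2.200000)/2 = 1.490000
  f(c_1) = f(1.490000) = 0.220100
  f(a) × f(c) < 0, new interval: [0.780000, 1.490000]
Iteration 2:
  c_2 = (0.780000 + 1.490000)/2 = 1.135000
  f(c_2) = f(1.135000) = -0.711775
  f(a) × f(c) ≥ 0, new interval: [1.135000, 1.490000]
Iteration 3:
  c_3 = (1.135000 + 1.490000)/2 = 1.312500
  f(c_3) = f(1.312500) = -0.277344
  f(a) × f(c) ≥ 0, new interval: [1.312500, 1.490000]

After 3 iteration(s), the approximation is c_3 = 1.312500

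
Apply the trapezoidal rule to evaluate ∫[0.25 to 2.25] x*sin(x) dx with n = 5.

f(x) = x*sin(x)
a = 0.25, b = 2.25, n = 5
h = (b - a)/n = 0.400000

Trapezoidal rule: (h/2)[f(x₀) + 2f(x₁) + 2f(x₂) + ... + f(xₙ)]

x_0 = 0.2500, f(x_0) = 0.061851, coefficient = 1
x_1 = 0.6500, f(x_1) = 0.393371, coefficient = 2
x_2 = 1.0500, f(x_2) = 0.910794, coefficient = 2
x_3 = 1.4500, f(x_3) = 1.439434, coefficient = 2
x_4 = 1.8500, f(x_4) = 1.778359, coefficient = 2
x_5 = 2.2500, f(x_5) = 1.750665, coefficient = 1

I ≈ (0.400000/2) × 10.856433 = 2.171287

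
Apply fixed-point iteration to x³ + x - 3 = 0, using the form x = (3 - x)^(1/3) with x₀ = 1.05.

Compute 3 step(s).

Equation: x³ + x - 3 = 0
Fixed-point form: x = (3 - x)^(1/3)
x₀ = 1.05

x_1 = g(1.050000) = 1.249333
x_2 = g(1.249333) = 1.205224
x_3 = g(1.205224) = 1.215262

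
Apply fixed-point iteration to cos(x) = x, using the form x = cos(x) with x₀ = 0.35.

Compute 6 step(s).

Equation: cos(x) = x
Fixed-point form: x = cos(x)
x₀ = 0.35

x_1 = g(0.350000) = 0.939373
x_2 = g(0.939373) = 0.590294
x_3 = g(0.590294) = 0.830777
x_4 = g(0.830777) = 0.674302
x_5 = g(0.674302) = 0.781143
x_6 = g(0.781143) = 0.710109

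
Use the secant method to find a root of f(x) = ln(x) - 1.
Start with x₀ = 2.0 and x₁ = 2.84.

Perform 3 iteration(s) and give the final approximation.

f(x) = ln(x) - 1
x₀ = 2.0, x₁ = 2.84

Secant formula: x_{n+1} = x_n - f(x_n)(x_n - x_{n-1})/(f(x_n) - f(x_{n-1}))

Iteration 1:
  f(2.000000) = -0.306853
  f(2.840000) = 0.043804
  x_2 = 2.840000 - 0.043804×(2.840000 - 2.000000)/(0.043804 - (-0.306853))
       = 2.735067
Iteration 2:
  f(2.840000) = 0.043804
  f(2.735067) = 0.006156
  x_3 = 2.735067 - 0.006156×(2.735067 - 2.840000)/(0.006156 - 0.043804)
       = 2.717909
Iteration 3:
  f(2.735067) = 0.006156
  f(2.717909) = -0.000137
  x_4 = 2.717909 - (-0.000137)×(2.717909 - 2.735067)/(-0.000137 - 0.006156)
       = 2.718283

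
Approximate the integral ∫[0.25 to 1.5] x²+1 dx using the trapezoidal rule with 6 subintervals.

f(x) = x²+1
a = 0.25, b = 1.5, n = 6
h = (b - a)/n = 0.208333

Trapezoidal rule: (h/2)[f(x₀) + 2f(x₁) + 2f(x₂) + ... + f(xₙ)]

x_0 = 0.2500, f(x_0) = 1.062500, coefficient = 1
x_1 = 0.4583, f(x_1) = 1.210069, coefficient = 2
x_2 = 0.6667, f(x_2) = 1.444444, coefficient = 2
x_3 = 0.8750, f(x_3) = 1.765625, coefficient = 2
x_4 = 1.0833, f(x_4) = 2.173611, coefficient = 2
x_5 = 1.2917, f(x_5) = 2.668403, coefficient = 2
x_6 = 1.5000, f(x_6) = 3.250000, coefficient = 1

I ≈ (0.208333/2) × 22.836806 = 2.378834
Exact value: 2.369792
Error: 0.009042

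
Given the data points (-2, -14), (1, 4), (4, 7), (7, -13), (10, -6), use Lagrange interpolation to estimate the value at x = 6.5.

Lagrange interpolation formula:
P(x) = Σ yᵢ × Lᵢ(x)
where Lᵢ(x) = Π_{j≠i} (x - xⱼ)/(xᵢ - xⱼ)

L_0(6.5) = (6.5 - 1)/(-2 - 1) × (6.5 - 4)/(-2 - 4) × (6.5 - 7)/(-2 - 7) × (6.5 - 10)/(-2 - 10) = 0.012378
L_1(6.5) = (6.5 - (-2))/(1 - (-2)) × (6.5 - 4)/(1 - 4) × (6.5 - 7)/(1 - 7) × (6.5 - 10)/(1 - 10) = -0.076517
L_2(6.5) = (6.5 - (-2))/(4 - (-2)) × (6.5 - 1)/(4 - 1) × (6.5 - 7)/(4 - 7) × (6.5 - 10)/(4 - 10) = 0.252508
L_3(6.5) = (6.5 - (-2))/(7 - (-2)) × (6.5 - 1)/(7 - 1) × (6.5 - 4)/(7 - 4) × (6.5 - 10)/(7 - 10) = 0.841692
L_4(6.5) = (6.5 - (-2))/(10 - (-2)) × (6.5 - 1)/(10 - 1) × (6.5 - 4)/(10 - 4) × (6.5 - 7)/(10 - 7) = -0.030060

P(6.5) = (-14)×L_0(6.5) + 4×L_1(6.5) + 7×L_2(6.5) + (-13)×L_3(6.5) + (-6)×L_4(6.5)
P(6.5) = -9.473444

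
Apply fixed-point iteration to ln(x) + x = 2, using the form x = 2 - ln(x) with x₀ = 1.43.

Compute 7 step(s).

Equation: ln(x) + x = 2
Fixed-point form: x = 2 - ln(x)
x₀ = 1.43

x_1 = g(1.430000) = 1.642326
x_2 = g(1.642326) = 1.503887
x_3 = g(1.503887) = 1.591947
x_4 = g(1.591947) = 1.535042
x_5 = g(1.535042) = 1.571442
x_6 = g(1.571442) = 1.548006
x_7 = g(1.548006) = 1.563032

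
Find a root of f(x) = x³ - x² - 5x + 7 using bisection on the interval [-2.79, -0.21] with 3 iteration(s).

f(x) = x³ - x² - 5x + 7
Initial interval: [-2.79, -0.21]

Iteration 1:
  c_1 = (-2.790000 + (-0.210000))/2 = -1.500000
  f(c_1) = f(-1.500000) = 8.875000
  f(a) × f(c) < 0, new interval: [-2.790000, -1.500000]
Iteration 2:
  c_2 = (-2.790000 + (-1.500000))/2 = -2.145000
  f(c_2) = f(-2.145000) = 3.254776
  f(a) × f(c) < 0, new interval: [-2.790000, -2.145000]
Iteration 3:
  c_3 = (-2.790000 + (-2.145000))/2 = -2.467500
  f(c_3) = f(-2.467500) = -1.774569
  f(a) × f(c) ≥ 0, new interval: [-2.467500, -2.145000]

After 3 iteration(s), the approximation is c_3 = -2.467500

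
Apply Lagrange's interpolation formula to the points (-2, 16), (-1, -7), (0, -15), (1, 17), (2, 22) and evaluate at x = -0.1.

Lagrange interpolation formula:
P(x) = Σ yᵢ × Lᵢ(x)
where Lᵢ(x) = Π_{j≠i} (x - xⱼ)/(xᵢ - xⱼ)

L_0(-0.1) = (-0.1 - (-1))/(-2 - (-1)) × (-0.1 - 0)/(-2 - 0) × (-0.1 - 1)/(-2 - 1) × (-0.1 - 2)/(-2 - 2) = -0.008663
L_1(-0.1) = (-0.1 - (-2))/(-1 - (-2)) × (-0.1 - 0)/(-1 - 0) × (-0.1 - 1)/(-1 - 1) × (-0.1 - 2)/(-1 - 2) = 0.073150
L_2(-0.1) = (-0.1 - (-2))/(0 - (-2)) × (-0.1 - (-1))/(0 - (-1)) × (-0.1 - 1)/(0 - 1) × (-0.1 - 2)/(0 - 2) = 0.987525
L_3(-0.1) = (-0.1 - (-2))/(1 - (-2)) × (-0.1 - (-1))/(1 - (-1)) × (-0.1 - 0)/(1 - 0) × (-0.1 - 2)/(1 - 2) = -0.059850
L_4(-0.1) = (-0.1 - (-2))/(2 - (-2)) × (-0.1 - (-1))/(2 - (-1)) × (-0.1 - 0)/(2 - 0) × (-0.1 - 1)/(2 - 1) = 0.007838

P(-0.1) = 16×L_0(-0.1) + (-7)×L_1(-0.1) + (-15)×L_2(-0.1) + 17×L_3(-0.1) + 22×L_4(-0.1)
P(-0.1) = -16.308550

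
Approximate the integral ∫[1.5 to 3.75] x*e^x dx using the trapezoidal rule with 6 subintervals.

f(x) = x*e^x
a = 1.5, b = 3.75, n = 6
h = (b - a)/n = 0.375000

Trapezoidal rule: (h/2)[f(x₀) + 2f(x₁) + 2f(x₂) + ... + f(xₙ)]

x_0 = 1.5000, f(x_0) = 6.722534, coefficient = 1
x_1 = 1.8750, f(x_1) = 12.226536, coefficient = 2
x_2 = 2.2500, f(x_2) = 21.347406, coefficient = 2
x_3 = 2.6250, f(x_3) = 36.237007, coefficient = 2
x_4 = 3.0000, f(x_4) = 60.256611, coefficient = 2
x_5 = 3.3750, f(x_5) = 98.631958, coefficient = 2
x_6 = 3.7500, f(x_6) = 159.454058, coefficient = 1

I ≈ (0.375000/2) × 623.575626 = 116.920430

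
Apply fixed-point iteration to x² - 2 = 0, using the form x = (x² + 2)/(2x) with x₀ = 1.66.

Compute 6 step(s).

Equation: x² - 2 = 0
Fixed-point form: x = (x² + 2)/(2x)
x₀ = 1.66

x_1 = g(1.660000) = 1.432410
x_2 = g(1.432410) = 1.414329
x_3 = g(1.414329) = 1.414214
x_4 = g(1.414214) = 1.414214
x_5 = g(1.414214) = 1.414214
x_6 = g(1.414214) = 1.414214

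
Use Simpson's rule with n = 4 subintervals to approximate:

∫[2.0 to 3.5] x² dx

f(x) = x²
a = 2.0, b = 3.5, n = 4
h = (b - a)/n = 0.375000

Simpson's rule: (h/3)[f(x₀) + 4f(x₁) + 2f(x₂) + ... + f(xₙ)]

x_0 = 2.0000, f(x_0) = 4.000000, coefficient = 1
x_1 = 2.3750, f(x_1) = 5.640625, coefficient = 4
x_2 = 2.7500, f(x_2) = 7.562500, coefficient = 2
x_3 = 3.1250, f(x_3) = 9.765625, coefficient = 4
x_4 = 3.5000, f(x_4) = 12.250000, coefficient = 1

I ≈ (0.375000/3) × 93.000000 = 11.625000
Exact value: 11.625000
Error: 0.000000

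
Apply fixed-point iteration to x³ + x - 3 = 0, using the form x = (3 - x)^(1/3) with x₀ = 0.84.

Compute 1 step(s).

Equation: x³ + x - 3 = 0
Fixed-point form: x = (3 - x)^(1/3)
x₀ = 0.84

x_1 = g(0.840000) = 1.292661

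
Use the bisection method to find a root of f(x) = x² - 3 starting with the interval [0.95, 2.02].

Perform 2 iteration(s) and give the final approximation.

f(x) = x² - 3
Initial interval: [0.95, 2.02]

Iteration 1:
  c_1 = (0.950000 + 2.020000)/2 = 1.485000
  f(c_1) = f(1.485000) = -0.794775
  f(a) × f(c) ≥ 0, new interval: [1.485000, 2.020000]
Iteration 2:
  c_2 = (1.485000 + 2.020000)/2 = 1.752500
  f(c_2) = f(1.752500) = 0.071256
  f(a) × f(c) < 0, new interval: [1.485000, 1.752500]

After 2 iteration(s), the approximation is c_2 = 1.752500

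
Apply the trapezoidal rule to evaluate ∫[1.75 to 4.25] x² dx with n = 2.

f(x) = x²
a = 1.75, b = 4.25, n = 2
h = (b - a)/n = 1.250000

Trapezoidal rule: (h/2)[f(x₀) + 2f(x₁) + 2f(x₂) + ... + f(xₙ)]

x_0 = 1.7500, f(x_0) = 3.062500, coefficient = 1
x_1 = 3.0000, f(x_1) = 9.000000, coefficient = 2
x_2 = 4.2500, f(x_2) = 18.062500, coefficient = 1

I ≈ (1.250000/2) × 39.125000 = 24.453125
Exact value: 23.802083
Error: 0.651042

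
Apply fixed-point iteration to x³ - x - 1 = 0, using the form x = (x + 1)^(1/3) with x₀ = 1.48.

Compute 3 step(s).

Equation: x³ - x - 1 = 0
Fixed-point form: x = (x + 1)^(1/3)
x₀ = 1.48

x_1 = g(1.480000) = 1.353580
x_2 = g(1.353580) = 1.330178
x_3 = g(1.330178) = 1.325754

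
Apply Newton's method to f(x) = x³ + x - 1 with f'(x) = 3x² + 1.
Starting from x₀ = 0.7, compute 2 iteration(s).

f(x) = x³ + x - 1
f'(x) = 3x² + 1
x₀ = 0.7

Newton-Raphson formula: x_{n+1} = x_n - f(x_n)/f'(x_n)

Iteration 1:
  f(0.700000) = 0.043000
  f'(0.700000) = 2.470000
  x_1 = 0.700000 - 0.043000/2.470000 = 0.682591
Iteration 2:
  f(0.682591) = 0.000631
  f'(0.682591) = 2.397792
  x_2 = 0.682591 - 0.000631/2.397792 = 0.682328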